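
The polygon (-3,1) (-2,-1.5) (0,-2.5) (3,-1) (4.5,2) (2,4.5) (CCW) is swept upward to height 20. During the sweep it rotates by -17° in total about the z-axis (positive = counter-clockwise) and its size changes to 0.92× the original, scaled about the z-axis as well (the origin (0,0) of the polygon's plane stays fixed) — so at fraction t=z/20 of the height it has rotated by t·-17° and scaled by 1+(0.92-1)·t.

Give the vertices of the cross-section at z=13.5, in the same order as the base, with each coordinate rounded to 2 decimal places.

t = z/height = 13.5/20 = 0.675
s = 1 + (scale-1)·z/height = 1 + (0.92-1)·13.5/20 = 0.946000
θ = twist·z/height = -17°·13.5/20 = -11.4750° = -0.200277 rad
cos θ = 0.980012, sin θ = -0.198940 (intermediates below are computed at full precision and shown rounded to 5 d.p.)
v1: (-3,1) → rotate → (-2.74109,1.57683) → ×s → (-2.59308,1.49168) → (-2.59,1.49)
v2: (-2,-1.5) → rotate → (-2.25843,-1.07214) → ×s → (-2.13648,-1.01424) → (-2.14,-1.01)
v3: (0,-2.5) → rotate → (-0.49735,-2.45003) → ×s → (-0.47049,-2.31773) → (-0.47,-2.32)
v4: (3,-1) → rotate → (2.74109,-1.57683) → ×s → (2.59308,-1.49168) → (2.59,-1.49)
v5: (4.5,2) → rotate → (4.80793,1.06479) → ×s → (4.54830,1.00729) → (4.55,1.01)
v6: (2,4.5) → rotate → (2.85525,4.01217) → ×s → (2.70107,3.79551) → (2.70,3.80)

Cross-section at z=13.5: (-2.59,1.49) (-2.14,-1.01) (-0.47,-2.32) (2.59,-1.49) (4.55,1.01) (2.70,3.80)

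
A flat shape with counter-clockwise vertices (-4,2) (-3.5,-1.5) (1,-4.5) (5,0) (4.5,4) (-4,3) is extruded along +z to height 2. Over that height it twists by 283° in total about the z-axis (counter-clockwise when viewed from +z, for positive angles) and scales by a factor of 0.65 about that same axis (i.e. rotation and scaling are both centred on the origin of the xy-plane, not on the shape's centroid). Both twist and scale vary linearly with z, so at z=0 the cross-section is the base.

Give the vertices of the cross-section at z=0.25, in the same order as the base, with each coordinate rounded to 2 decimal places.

Cross-section at z=0.25: (-4.23,-0.65) (-1.90,-3.11) (3.27,-2.96) (3.90,2.77) (1.29,5.61) (-4.78,0.12)

t = z/height = 0.25/2 = 0.125
s = 1 + (scale-1)·z/height = 1 + (0.65-1)·0.25/2 = 0.956250
θ = twist·z/height = 283°·0.25/2 = 35.3750° = 0.617410 rad
cos θ = 0.815380, sin θ = 0.578925 (intermediates below are computed at full precision and shown rounded to 5 d.p.)
v1: (-4,2) → rotate → (-4.41937,-0.68494) → ×s → (-4.22603,-0.65497) → (-4.23,-0.65)
v2: (-3.5,-1.5) → rotate → (-1.98544,-3.24931) → ×s → (-1.89858,-3.10715) → (-1.90,-3.11)
v3: (1,-4.5) → rotate → (3.42055,-3.09029) → ×s → (3.27090,-2.95509) → (3.27,-2.96)
v4: (5,0) → rotate → (4.07690,2.89463) → ×s → (3.89854,2.76799) → (3.90,2.77)
v5: (4.5,4) → rotate → (1.35351,5.86669) → ×s → (1.29429,5.61002) → (1.29,5.61)
v6: (-4,3) → rotate → (-4.99830,0.13044) → ×s → (-4.77962,0.12473) → (-4.78,0.12)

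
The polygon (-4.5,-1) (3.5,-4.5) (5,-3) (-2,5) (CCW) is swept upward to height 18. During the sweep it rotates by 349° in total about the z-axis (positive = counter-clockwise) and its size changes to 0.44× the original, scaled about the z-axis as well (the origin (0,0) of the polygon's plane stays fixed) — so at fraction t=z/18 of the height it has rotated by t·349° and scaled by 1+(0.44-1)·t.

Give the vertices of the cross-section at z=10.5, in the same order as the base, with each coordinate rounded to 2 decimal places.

t = z/height = 10.5/18 = 0.583333
s = 1 + (scale-1)·z/height = 1 + (0.44-1)·10.5/18 = 0.673333
θ = twist·z/height = 349°·10.5/18 = 203.5833° = 3.553199 rad
cos θ = -0.916479, sin θ = -0.400082 (intermediates below are computed at full precision and shown rounded to 5 d.p.)
v1: (-4.5,-1) → rotate → (3.72407,2.71685) → ×s → (2.50754,1.82935) → (2.51,1.83)
v2: (3.5,-4.5) → rotate → (-5.00805,2.72387) → ×s → (-3.37209,1.83407) → (-3.37,1.83)
v3: (5,-3) → rotate → (-5.78264,0.74903) → ×s → (-3.89365,0.50434) → (-3.89,0.50)
v4: (-2,5) → rotate → (3.83337,-3.78223) → ×s → (2.58114,-2.54670) → (2.58,-2.55)

Cross-section at z=10.5: (2.51,1.83) (-3.37,1.83) (-3.89,0.50) (2.58,-2.55)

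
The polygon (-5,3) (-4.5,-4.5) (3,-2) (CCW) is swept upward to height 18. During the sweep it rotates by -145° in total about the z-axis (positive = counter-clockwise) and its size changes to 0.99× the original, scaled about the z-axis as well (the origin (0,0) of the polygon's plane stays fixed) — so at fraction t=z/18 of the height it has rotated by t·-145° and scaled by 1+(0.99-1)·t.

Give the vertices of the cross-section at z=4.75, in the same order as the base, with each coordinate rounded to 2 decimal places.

t = z/height = 4.75/18 = 0.263889
s = 1 + (scale-1)·z/height = 1 + (0.99-1)·4.75/18 = 0.997361
θ = twist·z/height = -145°·4.75/18 = -38.2639° = -0.667831 rad
cos θ = 0.785167, sin θ = -0.619284 (intermediates below are computed at full precision and shown rounded to 5 d.p.)
v1: (-5,3) → rotate → (-2.06798,5.45192) → ×s → (-2.06252,5.43753) → (-2.06,5.44)
v2: (-4.5,-4.5) → rotate → (-6.32003,-0.74647) → ×s → (-6.30335,-0.74450) → (-6.30,-0.74)
v3: (3,-2) → rotate → (1.11693,-3.42819) → ×s → (1.11398,-3.41914) → (1.11,-3.42)

Cross-section at z=4.75: (-2.06,5.44) (-6.30,-0.74) (1.11,-3.42)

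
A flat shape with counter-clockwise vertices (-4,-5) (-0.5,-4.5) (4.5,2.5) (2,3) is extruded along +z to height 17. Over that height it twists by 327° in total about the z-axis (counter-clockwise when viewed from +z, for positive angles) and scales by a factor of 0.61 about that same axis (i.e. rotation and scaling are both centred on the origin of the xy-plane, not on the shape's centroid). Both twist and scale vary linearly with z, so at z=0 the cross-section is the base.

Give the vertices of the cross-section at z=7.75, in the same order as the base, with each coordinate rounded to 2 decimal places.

t = z/height = 7.75/17 = 0.455882
s = 1 + (scale-1)·z/height = 1 + (0.61-1)·7.75/17 = 0.822206
θ = twist·z/height = 327°·7.75/17 = 149.0735° = 2.601824 rad
cos θ = -0.857828, sin θ = 0.513938 (intermediates below are computed at full precision and shown rounded to 5 d.p.)
v1: (-4,-5) → rotate → (6.00100,2.23339) → ×s → (4.93406,1.83630) → (4.93,1.84)
v2: (-0.5,-4.5) → rotate → (2.74163,3.60326) → ×s → (2.25419,2.96262) → (2.25,2.96)
v3: (4.5,2.5) → rotate → (-5.14507,0.16815) → ×s → (-4.23031,0.13825) → (-4.23,0.14)
v4: (2,3) → rotate → (-3.25747,-1.54561) → ×s → (-2.67831,-1.27081) → (-2.68,-1.27)

Cross-section at z=7.75: (4.93,1.84) (2.25,2.96) (-4.23,0.14) (-2.68,-1.27)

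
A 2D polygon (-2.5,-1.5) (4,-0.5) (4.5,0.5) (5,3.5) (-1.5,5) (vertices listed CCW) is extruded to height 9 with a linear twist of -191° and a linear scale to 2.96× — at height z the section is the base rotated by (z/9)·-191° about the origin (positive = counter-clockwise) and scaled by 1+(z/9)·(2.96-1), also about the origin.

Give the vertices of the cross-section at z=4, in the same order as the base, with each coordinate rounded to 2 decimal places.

t = z/height = 4/9 = 0.444444
s = 1 + (scale-1)·z/height = 1 + (2.96-1)·4/9 = 1.871111
θ = twist·z/height = -191°·4/9 = -84.8889° = -1.481591 rad
cos θ = 0.089087, sin θ = -0.996024 (intermediates below are computed at full precision and shown rounded to 5 d.p.)
v1: (-2.5,-1.5) → rotate → (-1.71675,2.35643) → ×s → (-3.21224,4.40914) → (-3.21,4.41)
v2: (4,-0.5) → rotate → (-0.14166,-4.02864) → ×s → (-0.26507,-7.53803) → (-0.27,-7.54)
v3: (4.5,0.5) → rotate → (0.89891,-4.43756) → ×s → (1.68195,-8.30317) → (1.68,-8.30)
v4: (5,3.5) → rotate → (3.93152,-4.66831) → ×s → (7.35631,-8.73493) → (7.36,-8.73)
v5: (-1.5,5) → rotate → (4.84649,1.93947) → ×s → (9.06832,3.62897) → (9.07,3.63)

Cross-section at z=4: (-3.21,4.41) (-0.27,-7.54) (1.68,-8.30) (7.36,-8.73) (9.07,3.63)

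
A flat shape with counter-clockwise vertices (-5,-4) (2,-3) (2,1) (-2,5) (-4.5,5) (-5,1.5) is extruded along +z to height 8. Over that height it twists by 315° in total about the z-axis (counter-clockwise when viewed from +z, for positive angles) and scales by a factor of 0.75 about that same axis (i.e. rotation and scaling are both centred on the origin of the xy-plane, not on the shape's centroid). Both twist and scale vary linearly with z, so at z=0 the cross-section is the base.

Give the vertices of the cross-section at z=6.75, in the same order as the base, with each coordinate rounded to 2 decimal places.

t = z/height = 6.75/8 = 0.84375
s = 1 + (scale-1)·z/height = 1 + (0.75-1)·6.75/8 = 0.789063
θ = twist·z/height = 315°·6.75/8 = 265.7813° = 4.638758 rad
cos θ = -0.073565, sin θ = -0.997290 (intermediates below are computed at full precision and shown rounded to 5 d.p.)
v1: (-5,-4) → rotate → (-3.62134,5.28071) → ×s → (-2.85746,4.16681) → (-2.86,4.17)
v2: (2,-3) → rotate → (-3.13900,-1.77389) → ×s → (-2.47687,-1.39971) → (-2.48,-1.40)
v3: (2,1) → rotate → (0.85016,-2.06815) → ×s → (0.67083,-1.63190) → (0.67,-1.63)
v4: (-2,5) → rotate → (5.13358,1.62676) → ×s → (4.05072,1.28361) → (4.05,1.28)
v5: (-4.5,5) → rotate → (5.31749,4.11998) → ×s → (4.19583,3.25093) → (4.20,3.25)
v6: (-5,1.5) → rotate → (1.86376,4.87611) → ×s → (1.47062,3.84755) → (1.47,3.85)

Cross-section at z=6.75: (-2.86,4.17) (-2.48,-1.40) (0.67,-1.63) (4.05,1.28) (4.20,3.25) (1.47,3.85)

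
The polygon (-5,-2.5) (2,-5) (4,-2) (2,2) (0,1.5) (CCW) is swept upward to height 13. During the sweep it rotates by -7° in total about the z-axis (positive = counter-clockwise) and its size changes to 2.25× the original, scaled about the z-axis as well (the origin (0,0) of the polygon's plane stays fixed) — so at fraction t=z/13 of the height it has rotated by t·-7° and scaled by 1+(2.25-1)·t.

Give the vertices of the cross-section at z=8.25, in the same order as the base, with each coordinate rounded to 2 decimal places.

t = z/height = 8.25/13 = 0.634615
s = 1 + (scale-1)·z/height = 1 + (2.25-1)·8.25/13 = 1.793269
θ = twist·z/height = -7°·8.25/13 = -4.4423° = -0.077533 rad
cos θ = 0.996996, sin θ = -0.077455 (intermediates below are computed at full precision and shown rounded to 5 d.p.)
v1: (-5,-2.5) → rotate → (-5.17862,-2.10521) → ×s → (-9.28665,-3.77521) → (-9.29,-3.78)
v2: (2,-5) → rotate → (1.60672,-5.13989) → ×s → (2.88127,-9.21721) → (2.88,-9.22)
v3: (4,-2) → rotate → (3.83307,-2.30381) → ×s → (6.87373,-4.13136) → (6.87,-4.13)
v4: (2,2) → rotate → (2.14890,1.83908) → ×s → (3.85356,3.29797) → (3.85,3.30)
v5: (0,1.5) → rotate → (0.11618,1.49549) → ×s → (0.20835,2.68182) → (0.21,2.68)

Cross-section at z=8.25: (-9.29,-3.78) (2.88,-9.22) (6.87,-4.13) (3.85,3.30) (0.21,2.68)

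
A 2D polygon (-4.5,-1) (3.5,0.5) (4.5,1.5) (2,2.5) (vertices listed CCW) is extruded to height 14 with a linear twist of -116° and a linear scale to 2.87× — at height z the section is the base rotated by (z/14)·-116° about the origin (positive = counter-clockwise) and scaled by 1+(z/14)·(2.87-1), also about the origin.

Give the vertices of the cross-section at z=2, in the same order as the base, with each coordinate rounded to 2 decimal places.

t = z/height = 2/14 = 0.142857
s = 1 + (scale-1)·z/height = 1 + (2.87-1)·2/14 = 1.267143
θ = twist·z/height = -116°·2/14 = -16.5714° = -0.289226 rad
cos θ = 0.958465, sin θ = -0.285210 (intermediates below are computed at full precision and shown rounded to 5 d.p.)
v1: (-4.5,-1) → rotate → (-4.59830,0.32498) → ×s → (-5.82671,0.41180) → (-5.83,0.41)
v2: (3.5,0.5) → rotate → (3.49723,-0.51900) → ×s → (4.43149,-0.65765) → (4.43,-0.66)
v3: (4.5,1.5) → rotate → (4.74091,0.15425) → ×s → (6.00741,0.19546) → (6.01,0.20)
v4: (2,2.5) → rotate → (2.62996,1.82574) → ×s → (3.33253,2.31348) → (3.33,2.31)

Cross-section at z=2: (-5.83,0.41) (4.43,-0.66) (6.01,0.20) (3.33,2.31)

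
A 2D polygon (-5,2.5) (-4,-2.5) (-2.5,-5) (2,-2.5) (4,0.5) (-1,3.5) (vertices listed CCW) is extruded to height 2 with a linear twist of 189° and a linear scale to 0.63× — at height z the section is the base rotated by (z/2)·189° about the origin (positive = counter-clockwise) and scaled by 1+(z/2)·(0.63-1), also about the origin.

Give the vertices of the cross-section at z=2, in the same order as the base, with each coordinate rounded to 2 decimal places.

t = z/height = 2/2 = 1
s = 1 + (scale-1)·z/height = 1 + (0.63-1)·2/2 = 0.630000
θ = twist·z/height = 189°·2/2 = 189.0000° = 3.298672 rad
cos θ = -0.987688, sin θ = -0.156434 (intermediates below are computed at full precision and shown rounded to 5 d.p.)
v1: (-5,2.5) → rotate → (5.32953,-1.68705) → ×s → (3.35760,-1.06284) → (3.36,-1.06)
v2: (-4,-2.5) → rotate → (3.55967,3.09496) → ×s → (2.24259,1.94982) → (2.24,1.95)
v3: (-2.5,-5) → rotate → (1.68705,5.32953) → ×s → (1.06284,3.35760) → (1.06,3.36)
v4: (2,-2.5) → rotate → (-2.36646,2.15635) → ×s → (-1.49087,1.35850) → (-1.49,1.36)
v5: (4,0.5) → rotate → (-3.87254,-1.11958) → ×s → (-2.43970,-0.70534) → (-2.44,-0.71)
v6: (-1,3.5) → rotate → (1.53521,-3.30047) → ×s → (0.96718,-2.07930) → (0.97,-2.08)

Cross-section at z=2: (3.36,-1.06) (2.24,1.95) (1.06,3.36) (-1.49,1.36) (-2.44,-0.71) (0.97,-2.08)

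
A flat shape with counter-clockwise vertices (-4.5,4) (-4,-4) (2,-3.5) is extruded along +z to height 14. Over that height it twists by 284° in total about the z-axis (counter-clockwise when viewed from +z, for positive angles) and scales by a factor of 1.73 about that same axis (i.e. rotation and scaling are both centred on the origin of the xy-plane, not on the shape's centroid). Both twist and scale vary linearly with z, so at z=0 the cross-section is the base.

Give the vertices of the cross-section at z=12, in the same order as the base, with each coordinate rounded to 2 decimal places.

Cross-section at z=12: (9.09,3.63) (-2.91,8.72) (-6.54,-0.36)

t = z/height = 12/14 = 0.857143
s = 1 + (scale-1)·z/height = 1 + (1.73-1)·12/14 = 1.625714
θ = twist·z/height = 284°·12/14 = 243.4286° = 4.248630 rad
cos θ = -0.447313, sin θ = -0.894377 (intermediates below are computed at full precision and shown rounded to 5 d.p.)
v1: (-4.5,4) → rotate → (5.59042,2.23545) → ×s → (9.08842,3.63420) → (9.09,3.63)
v2: (-4,-4) → rotate → (-1.78826,5.36676) → ×s → (-2.90720,8.72482) → (-2.91,8.72)
v3: (2,-3.5) → rotate → (-4.02495,-0.22316) → ×s → (-6.54341,-0.36279) → (-6.54,-0.36)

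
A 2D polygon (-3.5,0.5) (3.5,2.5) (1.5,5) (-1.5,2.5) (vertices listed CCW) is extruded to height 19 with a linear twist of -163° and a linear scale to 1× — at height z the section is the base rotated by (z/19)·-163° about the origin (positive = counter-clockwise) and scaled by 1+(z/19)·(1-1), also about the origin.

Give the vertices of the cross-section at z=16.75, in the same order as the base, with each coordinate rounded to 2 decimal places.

t = z/height = 16.75/19 = 0.881579
s = 1 + (scale-1)·z/height = 1 + (1-1)·16.75/19 = 1.000000
θ = twist·z/height = -163°·16.75/19 = -143.6974° = -2.507992 rad
cos θ = -0.805901, sin θ = -0.592050 (intermediates below are computed at full precision and shown rounded to 5 d.p.)
v1: (-3.5,0.5) → rotate → (3.11668,1.66923) → ×s → (3.11668,1.66923) → (3.12,1.67)
v2: (3.5,2.5) → rotate → (-1.34053,-4.08693) → ×s → (-1.34053,-4.08693) → (-1.34,-4.09)
v3: (1.5,5) → rotate → (1.75140,-4.91758) → ×s → (1.75140,-4.91758) → (1.75,-4.92)
v4: (-1.5,2.5) → rotate → (2.68898,-1.12668) → ×s → (2.68898,-1.12668) → (2.69,-1.13)

Cross-section at z=16.75: (3.12,1.67) (-1.34,-4.09) (1.75,-4.92) (2.69,-1.13)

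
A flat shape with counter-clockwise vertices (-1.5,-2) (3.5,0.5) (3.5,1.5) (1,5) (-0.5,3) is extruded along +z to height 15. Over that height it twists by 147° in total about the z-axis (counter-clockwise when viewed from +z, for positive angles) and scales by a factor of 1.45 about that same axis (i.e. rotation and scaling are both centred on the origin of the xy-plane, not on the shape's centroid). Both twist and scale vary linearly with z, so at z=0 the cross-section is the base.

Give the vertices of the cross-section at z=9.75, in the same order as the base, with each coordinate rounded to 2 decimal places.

t = z/height = 9.75/15 = 0.65
s = 1 + (scale-1)·z/height = 1 + (1.45-1)·9.75/15 = 1.292500
θ = twist·z/height = 147°·9.75/15 = 95.5500° = 1.667662 rad
cos θ = -0.096714, sin θ = 0.995312 (intermediates below are computed at full precision and shown rounded to 5 d.p.)
v1: (-1.5,-2) → rotate → (2.13570,-1.29954) → ×s → (2.76039,-1.67965) → (2.76,-1.68)
v2: (3.5,0.5) → rotate → (-0.83616,3.43524) → ×s → (-1.08073,4.44004) → (-1.08,4.44)
v3: (3.5,1.5) → rotate → (-1.83147,3.33852) → ×s → (-2.36717,4.31504) → (-2.37,4.32)
v4: (1,5) → rotate → (-5.07328,0.51174) → ×s → (-6.55721,0.66142) → (-6.56,0.66)
v5: (-0.5,3) → rotate → (-2.93758,-0.78780) → ×s → (-3.79682,-1.01823) → (-3.80,-1.02)

Cross-section at z=9.75: (2.76,-1.68) (-1.08,4.44) (-2.37,4.32) (-6.56,0.66) (-3.80,-1.02)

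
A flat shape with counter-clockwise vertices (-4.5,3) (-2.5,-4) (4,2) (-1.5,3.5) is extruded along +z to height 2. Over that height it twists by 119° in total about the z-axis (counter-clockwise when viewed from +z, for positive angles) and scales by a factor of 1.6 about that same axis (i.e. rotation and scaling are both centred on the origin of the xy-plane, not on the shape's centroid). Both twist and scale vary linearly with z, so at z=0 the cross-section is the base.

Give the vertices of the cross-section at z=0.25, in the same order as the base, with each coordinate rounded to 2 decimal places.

Cross-section at z=0.25: (-5.50,1.88) (-1.49,-4.85) (3.60,3.18) (-2.52,3.22)

t = z/height = 0.25/2 = 0.125
s = 1 + (scale-1)·z/height = 1 + (1.6-1)·0.25/2 = 1.075000
θ = twist·z/height = 119°·0.25/2 = 14.8750° = 0.259618 rad
cos θ = 0.966488, sin θ = 0.256711 (intermediates below are computed at full precision and shown rounded to 5 d.p.)
v1: (-4.5,3) → rotate → (-5.11933,1.74426) → ×s → (-5.50328,1.87508) → (-5.50,1.88)
v2: (-2.5,-4) → rotate → (-1.38938,-4.50773) → ×s → (-1.49358,-4.84581) → (-1.49,-4.85)
v3: (4,2) → rotate → (3.35253,2.95982) → ×s → (3.60397,3.18181) → (3.60,3.18)
v4: (-1.5,3.5) → rotate → (-2.34822,2.99764) → ×s → (-2.52434,3.22247) → (-2.52,3.22)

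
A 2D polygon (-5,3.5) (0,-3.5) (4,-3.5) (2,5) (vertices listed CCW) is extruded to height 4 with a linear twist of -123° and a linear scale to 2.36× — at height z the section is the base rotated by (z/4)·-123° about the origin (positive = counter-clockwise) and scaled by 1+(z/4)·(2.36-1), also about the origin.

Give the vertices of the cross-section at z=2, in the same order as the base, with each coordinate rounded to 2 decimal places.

t = z/height = 2/4 = 0.5
s = 1 + (scale-1)·z/height = 1 + (2.36-1)·2/4 = 1.680000
θ = twist·z/height = -123°·2/4 = -61.5000° = -1.073377 rad
cos θ = 0.477159, sin θ = -0.878817 (intermediates below are computed at full precision and shown rounded to 5 d.p.)
v1: (-5,3.5) → rotate → (0.69007,6.06414) → ×s → (1.15931,10.18776) → (1.16,10.19)
v2: (0,-3.5) → rotate → (-3.07586,-1.67006) → ×s → (-5.16744,-2.80569) → (-5.17,-2.81)
v3: (4,-3.5) → rotate → (-1.16722,-5.18532) → ×s → (-1.96094,-8.71134) → (-1.96,-8.71)
v4: (2,5) → rotate → (5.34840,0.62816) → ×s → (8.98532,1.05531) → (8.99,1.06)

Cross-section at z=2: (1.16,10.19) (-5.17,-2.81) (-1.96,-8.71) (8.99,1.06)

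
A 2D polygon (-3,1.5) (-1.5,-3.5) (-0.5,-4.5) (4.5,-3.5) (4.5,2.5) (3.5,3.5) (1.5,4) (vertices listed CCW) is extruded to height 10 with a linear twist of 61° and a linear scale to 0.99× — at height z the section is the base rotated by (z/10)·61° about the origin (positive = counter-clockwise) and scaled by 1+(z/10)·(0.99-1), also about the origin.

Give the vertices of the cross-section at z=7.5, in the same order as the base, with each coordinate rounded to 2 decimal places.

Cross-section at z=7.5: (-3.14,-1.09) (1.45,-3.49) (2.85,-3.47) (5.60,0.78) (1.34,4.93) (-0.06,4.91) (-1.80,3.84)

t = z/height = 7.5/10 = 0.75
s = 1 + (scale-1)·z/height = 1 + (0.99-1)·7.5/10 = 0.992500
θ = twist·z/height = 61°·7.5/10 = 45.7500° = 0.798488 rad
cos θ = 0.697790, sin θ = 0.716302 (intermediates below are computed at full precision and shown rounded to 5 d.p.)
v1: (-3,1.5) → rotate → (-3.16782,-1.10222) → ×s → (-3.14407,-1.09395) → (-3.14,-1.09)
v2: (-1.5,-3.5) → rotate → (1.46037,-3.51672) → ×s → (1.44942,-3.49034) → (1.45,-3.49)
v3: (-0.5,-4.5) → rotate → (2.87446,-3.49821) → ×s → (2.85291,-3.47197) → (2.85,-3.47)
v4: (4.5,-3.5) → rotate → (5.64711,0.78109) → ×s → (5.60476,0.77523) → (5.60,0.78)
v5: (4.5,2.5) → rotate → (1.34930,4.96783) → ×s → (1.33918,4.93058) → (1.34,4.93)
v6: (3.5,3.5) → rotate → (-0.06479,4.94932) → ×s → (-0.06430,4.91220) → (-0.06,4.91)
v7: (1.5,4) → rotate → (-1.81852,3.86561) → ×s → (-1.80488,3.83662) → (-1.80,3.84)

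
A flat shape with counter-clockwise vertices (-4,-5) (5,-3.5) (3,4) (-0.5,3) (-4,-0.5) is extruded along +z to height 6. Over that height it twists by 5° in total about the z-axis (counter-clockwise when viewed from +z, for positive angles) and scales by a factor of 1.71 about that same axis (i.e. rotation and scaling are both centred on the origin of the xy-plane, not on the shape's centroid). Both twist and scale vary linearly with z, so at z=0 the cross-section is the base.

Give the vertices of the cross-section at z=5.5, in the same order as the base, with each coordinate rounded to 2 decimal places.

Cross-section at z=5.5: (-5.92,-8.76) (8.69,-5.10) (4.41,6.98) (-1.22,4.87) (-6.52,-1.35)

t = z/height = 5.5/6 = 0.916667
s = 1 + (scale-1)·z/height = 1 + (1.71-1)·5.5/6 = 1.650833
θ = twist·z/height = 5°·5.5/6 = 4.5833° = 0.079994 rad
cos θ = 0.996802, sin θ = 0.079909 (intermediates below are computed at full precision and shown rounded to 5 d.p.)
v1: (-4,-5) → rotate → (-3.58766,-5.30365) → ×s → (-5.92264,-8.75544) → (-5.92,-8.76)
v2: (5,-3.5) → rotate → (5.26369,-3.08926) → ×s → (8.68948,-5.09986) → (8.69,-5.10)
v3: (3,4) → rotate → (2.67077,4.22694) → ×s → (4.40900,6.97797) → (4.41,6.98)
v4: (-0.5,3) → rotate → (-0.73813,2.95045) → ×s → (-1.21853,4.87070) → (-1.22,4.87)
v5: (-4,-0.5) → rotate → (-3.94725,-0.81804) → ×s → (-6.51626,-1.35044) → (-6.52,-1.35)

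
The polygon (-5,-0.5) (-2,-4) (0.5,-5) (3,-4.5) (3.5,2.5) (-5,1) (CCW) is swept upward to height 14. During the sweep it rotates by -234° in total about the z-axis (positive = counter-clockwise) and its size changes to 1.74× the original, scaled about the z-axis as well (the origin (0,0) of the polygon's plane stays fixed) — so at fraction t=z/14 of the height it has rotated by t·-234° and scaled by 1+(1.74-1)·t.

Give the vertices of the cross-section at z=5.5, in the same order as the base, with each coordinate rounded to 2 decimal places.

t = z/height = 5.5/14 = 0.392857
s = 1 + (scale-1)·z/height = 1 + (1.74-1)·5.5/14 = 1.290714
θ = twist·z/height = -234°·5.5/14 = -91.9286° = -1.604456 rad
cos θ = -0.033654, sin θ = -0.999434 (intermediates below are computed at full precision and shown rounded to 5 d.p.)
v1: (-5,-0.5) → rotate → (-0.33145,5.01399) → ×s → (-0.42781,6.47163) → (-0.43,6.47)
v2: (-2,-4) → rotate → (-3.93043,2.13348) → ×s → (-5.07306,2.75371) → (-5.07,2.75)
v3: (0.5,-5) → rotate → (-5.01399,-0.33145) → ×s → (-6.47163,-0.42781) → (-6.47,-0.43)
v4: (3,-4.5) → rotate → (-4.59841,-2.84686) → ×s → (-5.93524,-3.67448) → (-5.94,-3.67)
v5: (3.5,2.5) → rotate → (2.38080,-3.58215) → ×s → (3.07293,-4.62353) → (3.07,-4.62)
v6: (-5,1) → rotate → (1.16770,4.96351) → ×s → (1.50717,6.40648) → (1.51,6.41)

Cross-section at z=5.5: (-0.43,6.47) (-5.07,2.75) (-6.47,-0.43) (-5.94,-3.67) (3.07,-4.62) (1.51,6.41)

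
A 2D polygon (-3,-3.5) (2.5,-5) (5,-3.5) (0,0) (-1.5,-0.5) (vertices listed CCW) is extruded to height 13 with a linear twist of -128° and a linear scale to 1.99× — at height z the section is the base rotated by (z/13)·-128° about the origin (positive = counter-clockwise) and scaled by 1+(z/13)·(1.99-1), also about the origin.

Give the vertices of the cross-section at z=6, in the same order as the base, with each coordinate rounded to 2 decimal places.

Cross-section at z=6: (-6.62,1.13) (-4.38,-6.87) (-0.63,-8.87) (0.00,0.00) (-1.75,1.50)

t = z/height = 6/13 = 0.461538
s = 1 + (scale-1)·z/height = 1 + (1.99-1)·6/13 = 1.456923
θ = twist·z/height = -128°·6/13 = -59.0769° = -1.031087 rad
cos θ = 0.513887, sin θ = -0.857858 (intermediates below are computed at full precision and shown rounded to 5 d.p.)
v1: (-3,-3.5) → rotate → (-4.54416,0.77497) → ×s → (-6.62050,1.12907) → (-6.62,1.13)
v2: (2.5,-5) → rotate → (-3.00457,-4.71408) → ×s → (-4.37743,-6.86805) → (-4.38,-6.87)
v3: (5,-3.5) → rotate → (-0.43307,-6.08789) → ×s → (-0.63095,-8.86959) → (-0.63,-8.87)
v4: (0,0) → rotate → (0.00000,0.00000) → ×s → (0.00000,0.00000) → (0.00,0.00)
v5: (-1.5,-0.5) → rotate → (-1.19976,1.02984) → ×s → (-1.74796,1.50040) → (-1.75,1.50)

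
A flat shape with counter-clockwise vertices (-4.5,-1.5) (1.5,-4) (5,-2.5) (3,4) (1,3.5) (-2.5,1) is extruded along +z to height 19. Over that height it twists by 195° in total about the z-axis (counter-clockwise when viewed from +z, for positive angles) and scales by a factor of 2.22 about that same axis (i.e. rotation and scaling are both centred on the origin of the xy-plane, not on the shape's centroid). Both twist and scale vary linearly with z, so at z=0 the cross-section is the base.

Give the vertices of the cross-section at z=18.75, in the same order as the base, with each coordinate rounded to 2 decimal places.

Cross-section at z=18.75: (8.97,5.36) (-5.13,7.90) (-11.95,3.01) (-4.56,-10.03) (-0.49,-8.01) (5.86,-0.97)

t = z/height = 18.75/19 = 0.986842
s = 1 + (scale-1)·z/height = 1 + (2.22-1)·18.75/19 = 2.203947
θ = twist·z/height = 195°·18.75/19 = 192.4342° = 3.358611 rad
cos θ = -0.976544, sin θ = -0.215318 (intermediates below are computed at full precision and shown rounded to 5 d.p.)
v1: (-4.5,-1.5) → rotate → (4.07147,2.43375) → ×s → (8.97331,5.36385) → (8.97,5.36)
v2: (1.5,-4) → rotate → (-2.32609,3.58320) → ×s → (-5.12658,7.89718) → (-5.13,7.90)
v3: (5,-2.5) → rotate → (-5.42102,1.36477) → ×s → (-11.94763,3.00788) → (-11.95,3.01)
v4: (3,4) → rotate → (-2.06836,-4.55213) → ×s → (-4.55855,-10.03266) → (-4.56,-10.03)
v5: (1,3.5) → rotate → (-0.22293,-3.63322) → ×s → (-0.49132,-8.00743) → (-0.49,-8.01)
v6: (-2.5,1) → rotate → (2.65668,-0.43825) → ×s → (5.85518,-0.96588) → (5.86,-0.97)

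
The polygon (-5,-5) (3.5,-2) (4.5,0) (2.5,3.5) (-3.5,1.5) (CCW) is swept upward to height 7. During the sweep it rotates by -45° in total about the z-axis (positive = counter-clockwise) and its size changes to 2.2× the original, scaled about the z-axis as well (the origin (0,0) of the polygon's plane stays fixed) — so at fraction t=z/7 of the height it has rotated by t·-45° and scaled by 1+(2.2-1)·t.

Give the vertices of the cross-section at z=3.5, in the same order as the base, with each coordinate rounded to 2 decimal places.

t = z/height = 3.5/7 = 0.5
s = 1 + (scale-1)·z/height = 1 + (2.2-1)·3.5/7 = 1.600000
θ = twist·z/height = -45°·3.5/7 = -22.5000° = -0.392699 rad
cos θ = 0.923880, sin θ = -0.382683 (intermediates below are computed at full precision and shown rounded to 5 d.p.)
v1: (-5,-5) → rotate → (-6.53281,-2.70598) → ×s → (-10.45250,-4.32957) → (-10.45,-4.33)
v2: (3.5,-2) → rotate → (2.46821,-3.18715) → ×s → (3.94914,-5.09944) → (3.95,-5.10)
v3: (4.5,0) → rotate → (4.15746,-1.72208) → ×s → (6.65193,-2.75532) → (6.65,-2.76)
v4: (2.5,3.5) → rotate → (3.64909,2.27687) → ×s → (5.83855,3.64299) → (5.84,3.64)
v5: (-3.5,1.5) → rotate → (-2.65955,2.72521) → ×s → (-4.25529,4.36034) → (-4.26,4.36)

Cross-section at z=3.5: (-10.45,-4.33) (3.95,-5.10) (6.65,-2.76) (5.84,3.64) (-4.26,4.36)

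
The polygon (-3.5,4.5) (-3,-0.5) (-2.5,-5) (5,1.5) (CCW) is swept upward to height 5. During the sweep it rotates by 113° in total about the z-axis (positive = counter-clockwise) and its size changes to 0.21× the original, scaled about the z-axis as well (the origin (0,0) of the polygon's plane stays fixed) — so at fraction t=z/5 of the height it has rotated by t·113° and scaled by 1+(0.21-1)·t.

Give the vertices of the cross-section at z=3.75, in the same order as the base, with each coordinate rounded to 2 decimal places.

Cross-section at z=3.75: (-1.96,-1.25) (0.09,-1.24) (1.94,-1.20) (-0.42,2.08)

t = z/height = 3.75/5 = 0.75
s = 1 + (scale-1)·z/height = 1 + (0.21-1)·3.75/5 = 0.407500
θ = twist·z/height = 113°·3.75/5 = 84.7500° = 1.479167 rad
cos θ = 0.091502, sin θ = 0.995805 (intermediates below are computed at full precision and shown rounded to 5 d.p.)
v1: (-3.5,4.5) → rotate → (-4.80138,-3.07356) → ×s → (-1.95656,-1.25248) → (-1.96,-1.25)
v2: (-3,-0.5) → rotate → (0.22340,-3.03317) → ×s → (0.09103,-1.23601) → (0.09,-1.24)
v3: (-2.5,-5) → rotate → (4.75027,-2.94702) → ×s → (1.93574,-1.20091) → (1.94,-1.20)
v4: (5,1.5) → rotate → (-1.03620,5.11628) → ×s → (-0.42225,2.08488) → (-0.42,2.08)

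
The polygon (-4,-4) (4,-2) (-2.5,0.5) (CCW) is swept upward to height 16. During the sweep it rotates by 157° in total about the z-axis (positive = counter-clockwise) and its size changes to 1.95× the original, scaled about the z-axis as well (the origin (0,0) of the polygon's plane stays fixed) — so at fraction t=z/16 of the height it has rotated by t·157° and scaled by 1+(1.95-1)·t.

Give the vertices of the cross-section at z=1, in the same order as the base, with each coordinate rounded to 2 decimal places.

t = z/height = 1/16 = 0.0625
s = 1 + (scale-1)·z/height = 1 + (1.95-1)·1/16 = 1.059375
θ = twist·z/height = 157°·1/16 = 9.8125° = 0.171260 rad
cos θ = 0.985371, sin θ = 0.170424 (intermediates below are computed at full precision and shown rounded to 5 d.p.)
v1: (-4,-4) → rotate → (-3.25979,-4.62318) → ×s → (-3.45333,-4.89768) → (-3.45,-4.90)
v2: (4,-2) → rotate → (4.28233,-1.28904) → ×s → (4.53660,-1.36558) → (4.54,-1.37)
v3: (-2.5,0.5) → rotate → (-2.54864,0.06662) → ×s → (-2.69996,0.07058) → (-2.70,0.07)

Cross-section at z=1: (-3.45,-4.90) (4.54,-1.37) (-2.70,0.07)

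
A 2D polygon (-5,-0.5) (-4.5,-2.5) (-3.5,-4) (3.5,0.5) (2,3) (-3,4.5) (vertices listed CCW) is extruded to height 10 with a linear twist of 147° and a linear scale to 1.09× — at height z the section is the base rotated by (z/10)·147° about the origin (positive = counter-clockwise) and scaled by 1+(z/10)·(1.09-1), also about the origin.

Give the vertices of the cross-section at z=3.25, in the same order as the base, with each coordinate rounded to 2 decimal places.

t = z/height = 3.25/10 = 0.325
s = 1 + (scale-1)·z/height = 1 + (1.09-1)·3.25/10 = 1.029250
θ = twist·z/height = 147°·3.25/10 = 47.7750° = 0.833831 rad
cos θ = 0.672044, sin θ = 0.740511 (intermediates below are computed at full precision and shown rounded to 5 d.p.)
v1: (-5,-0.5) → rotate → (-2.98996,-4.03858) → ×s → (-3.07742,-4.15671) → (-3.08,-4.16)
v2: (-4.5,-2.5) → rotate → (-1.17292,-5.01241) → ×s → (-1.20723,-5.15902) → (-1.21,-5.16)
v3: (-3.5,-4) → rotate → (0.60989,-5.27997) → ×s → (0.62773,-5.43440) → (0.63,-5.43)
v4: (3.5,0.5) → rotate → (1.98190,2.92781) → ×s → (2.03987,3.01345) → (2.04,3.01)
v5: (2,3) → rotate → (-0.87745,3.49715) → ×s → (-0.90311,3.59945) → (-0.90,3.60)
v6: (-3,4.5) → rotate → (-5.34843,0.80266) → ×s → (-5.50487,0.82614) → (-5.50,0.83)

Cross-section at z=3.25: (-3.08,-4.16) (-1.21,-5.16) (0.63,-5.43) (2.04,3.01) (-0.90,3.60) (-5.50,0.83)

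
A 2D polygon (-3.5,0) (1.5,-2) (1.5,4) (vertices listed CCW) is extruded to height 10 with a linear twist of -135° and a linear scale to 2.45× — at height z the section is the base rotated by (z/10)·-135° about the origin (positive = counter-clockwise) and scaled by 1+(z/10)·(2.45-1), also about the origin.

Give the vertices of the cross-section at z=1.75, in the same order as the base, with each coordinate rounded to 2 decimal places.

Cross-section at z=1.75: (-4.02,1.76) (0.72,-3.05) (3.73,3.84)

t = z/height = 1.75/10 = 0.175
s = 1 + (scale-1)·z/height = 1 + (2.45-1)·1.75/10 = 1.253750
θ = twist·z/height = -135°·1.75/10 = -23.6250° = -0.412334 rad
cos θ = 0.916188, sin θ = -0.400749 (intermediates below are computed at full precision and shown rounded to 5 d.p.)
v1: (-3.5,0) → rotate → (-3.20666,1.40262) → ×s → (-4.02035,1.75854) → (-4.02,1.76)
v2: (1.5,-2) → rotate → (0.57278,-2.43350) → ×s → (0.71813,-3.05100) → (0.72,-3.05)
v3: (1.5,4) → rotate → (2.97728,3.06363) → ×s → (3.73276,3.84102) → (3.73,3.84)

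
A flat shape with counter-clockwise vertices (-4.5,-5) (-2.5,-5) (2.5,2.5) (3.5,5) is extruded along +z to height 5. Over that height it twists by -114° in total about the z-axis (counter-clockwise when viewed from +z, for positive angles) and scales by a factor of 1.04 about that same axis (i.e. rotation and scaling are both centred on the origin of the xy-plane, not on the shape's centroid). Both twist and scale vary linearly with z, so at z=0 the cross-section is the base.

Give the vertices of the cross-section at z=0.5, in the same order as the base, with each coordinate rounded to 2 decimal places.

t = z/height = 0.5/5 = 0.1
s = 1 + (scale-1)·z/height = 1 + (1.04-1)·0.5/5 = 1.004000
θ = twist·z/height = -114°·0.5/5 = -11.4000° = -0.198968 rad
cos θ = 0.980271, sin θ = -0.197657 (intermediates below are computed at full precision and shown rounded to 5 d.p.)
v1: (-4.5,-5) → rotate → (-5.39951,-4.01190) → ×s → (-5.42111,-4.02795) → (-5.42,-4.03)
v2: (-2.5,-5) → rotate → (-3.43896,-4.40721) → ×s → (-3.45272,-4.42484) → (-3.45,-4.42)
v3: (2.5,2.5) → rotate → (2.94482,1.95653) → ×s → (2.95660,1.96436) → (2.96,1.96)
v4: (3.5,5) → rotate → (4.41924,4.20956) → ×s → (4.43691,4.22639) → (4.44,4.23)

Cross-section at z=0.5: (-5.42,-4.03) (-3.45,-4.42) (2.96,1.96) (4.44,4.23)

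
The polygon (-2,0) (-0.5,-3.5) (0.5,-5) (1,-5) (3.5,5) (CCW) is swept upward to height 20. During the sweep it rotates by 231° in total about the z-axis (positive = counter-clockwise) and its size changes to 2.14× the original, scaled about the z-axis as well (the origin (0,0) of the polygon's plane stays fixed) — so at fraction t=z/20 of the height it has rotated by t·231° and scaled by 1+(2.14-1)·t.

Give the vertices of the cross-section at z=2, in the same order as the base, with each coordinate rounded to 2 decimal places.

t = z/height = 2/20 = 0.1
s = 1 + (scale-1)·z/height = 1 + (2.14-1)·2/20 = 1.114000
θ = twist·z/height = 231°·2/20 = 23.1000° = 0.403171 rad
cos θ = 0.919821, sin θ = 0.392337 (intermediates below are computed at full precision and shown rounded to 5 d.p.)
v1: (-2,0) → rotate → (-1.83964,-0.78467) → ×s → (-2.04936,-0.87413) → (-2.05,-0.87)
v2: (-0.5,-3.5) → rotate → (0.91327,-3.41554) → ×s → (1.01738,-3.80492) → (1.02,-3.80)
v3: (0.5,-5) → rotate → (2.42160,-4.40294) → ×s → (2.69766,-4.90487) → (2.70,-4.90)
v4: (1,-5) → rotate → (2.88151,-4.20677) → ×s → (3.21000,-4.68634) → (3.21,-4.69)
v5: (3.5,5) → rotate → (1.25769,5.97229) → ×s → (1.40107,6.65313) → (1.40,6.65)

Cross-section at z=2: (-2.05,-0.87) (1.02,-3.80) (2.70,-4.90) (3.21,-4.69) (1.40,6.65)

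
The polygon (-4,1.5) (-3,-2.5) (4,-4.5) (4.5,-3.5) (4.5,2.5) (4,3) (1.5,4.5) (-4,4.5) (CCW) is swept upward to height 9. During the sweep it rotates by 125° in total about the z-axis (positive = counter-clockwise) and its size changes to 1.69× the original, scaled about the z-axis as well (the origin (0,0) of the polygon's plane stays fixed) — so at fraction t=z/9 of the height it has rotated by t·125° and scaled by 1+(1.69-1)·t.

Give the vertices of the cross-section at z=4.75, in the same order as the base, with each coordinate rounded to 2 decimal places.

t = z/height = 4.75/9 = 0.527778
s = 1 + (scale-1)·z/height = 1 + (1.69-1)·4.75/9 = 1.364167
θ = twist·z/height = 125°·4.75/9 = 65.9722° = 1.151432 rad
cos θ = 0.407179, sin θ = 0.913348 (intermediates below are computed at full precision and shown rounded to 5 d.p.)
v1: (-4,1.5) → rotate → (-2.99874,-3.04262) → ×s → (-4.09078,-4.15065) → (-4.09,-4.15)
v2: (-3,-2.5) → rotate → (1.06183,-3.75799) → ×s → (1.44852,-5.12653) → (1.45,-5.13)
v3: (4,-4.5) → rotate → (5.73878,1.82108) → ×s → (7.82866,2.48426) → (7.83,2.48)
v4: (4.5,-3.5) → rotate → (5.02903,2.68494) → ×s → (6.86043,3.66270) → (6.86,3.66)
v5: (4.5,2.5) → rotate → (-0.45106,5.12802) → ×s → (-0.61532,6.99547) → (-0.62,7.00)
v6: (4,3) → rotate → (-1.11133,4.87493) → ×s → (-1.51603,6.65022) → (-1.52,6.65)
v7: (1.5,4.5) → rotate → (-3.49930,3.20233) → ×s → (-4.77362,4.36851) → (-4.77,4.37)
v8: (-4,4.5) → rotate → (-5.73878,-1.82108) → ×s → (-7.82866,-2.48426) → (-7.83,-2.48)

Cross-section at z=4.75: (-4.09,-4.15) (1.45,-5.13) (7.83,2.48) (6.86,3.66) (-0.62,7.00) (-1.52,6.65) (-4.77,4.37) (-7.83,-2.48)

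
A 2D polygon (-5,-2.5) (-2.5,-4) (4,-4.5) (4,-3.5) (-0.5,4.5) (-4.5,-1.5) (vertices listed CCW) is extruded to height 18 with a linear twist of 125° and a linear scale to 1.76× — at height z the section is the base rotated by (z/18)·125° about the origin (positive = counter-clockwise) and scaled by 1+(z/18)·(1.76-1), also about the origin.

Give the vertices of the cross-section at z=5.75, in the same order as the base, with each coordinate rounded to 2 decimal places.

t = z/height = 5.75/18 = 0.319444
s = 1 + (scale-1)·z/height = 1 + (1.76-1)·5.75/18 = 1.242778
θ = twist·z/height = 125°·5.75/18 = 39.9306° = 0.696920 rad
cos θ = 0.766823, sin θ = 0.641859 (intermediates below are computed at full precision and shown rounded to 5 d.p.)
v1: (-5,-2.5) → rotate → (-2.22947,-5.12635) → ×s → (-2.77073,-6.37091) → (-2.77,-6.37)
v2: (-2.5,-4) → rotate → (0.65038,-4.67194) → ×s → (0.80827,-5.80618) → (0.81,-5.81)
v3: (4,-4.5) → rotate → (5.95566,-0.88327) → ×s → (7.40156,-1.09771) → (7.40,-1.10)
v4: (4,-3.5) → rotate → (5.31380,-0.11645) → ×s → (6.60387,-0.14472) → (6.60,-0.14)
v5: (-0.5,4.5) → rotate → (-3.27178,3.12977) → ×s → (-4.06609,3.88961) → (-4.07,3.89)
v6: (-4.5,-1.5) → rotate → (-2.48792,-4.03860) → ×s → (-3.09193,-5.01908) → (-3.09,-5.02)

Cross-section at z=5.75: (-2.77,-6.37) (0.81,-5.81) (7.40,-1.10) (6.60,-0.14) (-4.07,3.89) (-3.09,-5.02)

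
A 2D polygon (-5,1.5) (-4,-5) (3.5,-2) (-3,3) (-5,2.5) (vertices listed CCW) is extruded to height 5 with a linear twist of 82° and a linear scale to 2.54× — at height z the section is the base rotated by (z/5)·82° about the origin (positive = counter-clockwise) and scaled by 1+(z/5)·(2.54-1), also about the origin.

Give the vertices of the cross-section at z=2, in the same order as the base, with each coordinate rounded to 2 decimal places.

t = z/height = 2/5 = 0.4
s = 1 + (scale-1)·z/height = 1 + (2.54-1)·2/5 = 1.616000
θ = twist·z/height = 82°·2/5 = 32.8000° = 0.572468 rad
cos θ = 0.840567, sin θ = 0.541708 (intermediates below are computed at full precision and shown rounded to 5 d.p.)
v1: (-5,1.5) → rotate → (-5.01540,-1.44769) → ×s → (-8.10488,-2.33947) → (-8.10,-2.34)
v2: (-4,-5) → rotate → (-0.65373,-6.36967) → ×s → (-1.05642,-10.29338) → (-1.06,-10.29)
v3: (3.5,-2) → rotate → (4.02540,0.21485) → ×s → (6.50505,0.34719) → (6.51,0.35)
v4: (-3,3) → rotate → (-4.14682,0.89658) → ×s → (-6.70127,1.44887) → (-6.70,1.45)
v5: (-5,2.5) → rotate → (-5.55710,-0.60712) → ×s → (-8.98028,-0.98111) → (-8.98,-0.98)

Cross-section at z=2: (-8.10,-2.34) (-1.06,-10.29) (6.51,0.35) (-6.70,1.45) (-8.98,-0.98)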